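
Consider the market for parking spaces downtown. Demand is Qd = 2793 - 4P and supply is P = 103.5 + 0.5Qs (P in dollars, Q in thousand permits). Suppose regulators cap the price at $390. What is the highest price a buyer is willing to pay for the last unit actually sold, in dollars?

Rearranging supply gives Qs = 2P - 207. Equilibrium: 2793 - 4P = 2P - 207, so 3000 = 6P and P* = 500, Q* = 793.
The ceiling of 390 is below the equilibrium price 500, so it binds.
At P = 390: Qd = 2793 - 4·390 = 1233 and Qs = 2·390 - 207 = 573.
Only 573 units reach the market. On the demand curve, the marginal buyer's willingness to pay at Q = 573 is (2793 - 573)/4 = 555.

555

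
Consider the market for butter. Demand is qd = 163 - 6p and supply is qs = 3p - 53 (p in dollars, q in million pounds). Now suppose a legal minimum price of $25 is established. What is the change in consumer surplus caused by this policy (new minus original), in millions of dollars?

-16

Setting quantity demanded equal to quantity supplied, 163 - 6p = 3p - 53, gives p* = 24 and q* = 19.
Because the floor (25) lies above the market-clearing price, it is binding.
At p = 25: qd = 163 - 6·25 = 13 and qs = 3·25 - 53 = 22.
Consumer surplus without the control is ½ · (163/6 - 24) · 19 = 361/12.
With the floor, consumers buy 13 units at 25, so CS = ½ · (163/6 - 25) · 13 = 169/12.
Change in consumer surplus = 169/12 - 361/12 = -16.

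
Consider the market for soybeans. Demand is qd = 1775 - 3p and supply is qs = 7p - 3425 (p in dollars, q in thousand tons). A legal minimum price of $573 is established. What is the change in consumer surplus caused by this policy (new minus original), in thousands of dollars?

-7181.5

Equilibrium: 1775 - 3p = 7p - 3425, so 5200 = 10p and p* = 520, q* = 215.
Because the floor (573) lies above the market-clearing price, it is binding.
At p = 573: qd = 1775 - 3·573 = 56 and qs = 7·573 - 3425 = 586.
Consumer surplus without the control is ½ · (1775/3 - 520) · 215 = 46225/6.
With the floor, consumers buy 56 units at 573, so CS = ½ · (1775/3 - 573) · 56 = 1568/3.
Change in consumer surplus = 1568/3 - 46225/6 = -7181.5.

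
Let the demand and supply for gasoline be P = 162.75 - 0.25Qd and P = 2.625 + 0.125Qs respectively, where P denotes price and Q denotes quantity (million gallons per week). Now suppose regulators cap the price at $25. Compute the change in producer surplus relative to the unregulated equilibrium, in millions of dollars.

Rearranging demand gives Qd = 651 - 4P; rearranging supply gives Qs = 8P - 21. Equilibrium: 651 - 4P = 8P - 21, so 672 = 12P and P* = 56, Q* = 427.
The ceiling of 25 is below the equilibrium price 56, so it binds.
At P = 25: Qd = 651 - 4·25 = 551 and Qs = 8·25 - 21 = 179.
Producer surplus without the control is ½ · (56 - 2.625) · 427 = 11395.5625.
With the ceiling, producers sell 179 units at 25, so PS = ½ · (25 - 2.625) · 179 = 2002.5625.
Change in producer surplus = 2002.5625 - 11395.5625 = -9393.

-9393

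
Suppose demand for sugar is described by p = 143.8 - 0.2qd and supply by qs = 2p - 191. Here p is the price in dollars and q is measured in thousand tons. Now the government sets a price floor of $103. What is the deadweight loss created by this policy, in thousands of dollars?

Rearranging demand gives qd = 719 - 5p. Without the control the market clears where 719 - 5p = 2p - 191, i.e. p* = 130 and q* = 69.
The floor of 103 is below the equilibrium price 130, so it is not binding; the market clears at p* = 130, q* = 69.
Since the control does not bind, no trades are prevented and deadweight loss is zero.

0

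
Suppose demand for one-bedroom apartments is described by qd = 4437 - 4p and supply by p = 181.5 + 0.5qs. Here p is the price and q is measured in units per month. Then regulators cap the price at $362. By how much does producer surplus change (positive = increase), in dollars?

-349962

Rearranging supply gives qs = 2p - 363. Equilibrium: 4437 - 4p = 2p - 363, so 4800 = 6p and p* = 800, q* = 1237.
Because the ceiling (362) lies below the market-clearing price, it is binding.
At p = 362: qd = 4437 - 4·362 = 2989 and qs = 2·362 - 363 = 361.
Producer surplus without the control is ½ · (800 - 181.5) · 1237 = 382542.25.
With the ceiling, producers sell 361 units at 362, so PS = ½ · (362 - 181.5) · 361 = 32580.25.
Change in producer surplus = 32580.25 - 382542.25 = -349962.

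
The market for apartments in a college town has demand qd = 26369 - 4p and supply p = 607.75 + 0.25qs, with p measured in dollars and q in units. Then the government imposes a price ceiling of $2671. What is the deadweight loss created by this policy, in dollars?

Rearranging supply gives qs = 4p - 2431. Setting quantity demanded equal to quantity supplied, 26369 - 4p = 4p - 2431, gives p* = 3600 and q* = 11969.
The ceiling of 2671 is below the equilibrium price 3600, so it binds.
At p = 2671: qd = 26369 - 4·2671 = 15685 and qs = 4·2671 - 2431 = 8253.
Quantity traded falls to 8253. At q = 8253 the demand price is (26369 - 8253)/4 = 4529 and the supply price is (2431 + 8253)/4 = 2671.
Deadweight loss = ½ · (4529 - 2671) · (11969 - 8253) = ½ · 1858 · 3716 = 3452164.

3452164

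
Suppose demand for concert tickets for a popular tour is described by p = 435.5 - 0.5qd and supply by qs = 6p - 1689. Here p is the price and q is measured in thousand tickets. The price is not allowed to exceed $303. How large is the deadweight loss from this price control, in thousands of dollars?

Rearranging demand gives qd = 871 - 2p. Setting quantity demanded equal to quantity supplied, 871 - 2p = 6p - 1689, gives p* = 320 and q* = 231.
The ceiling of 303 is below the equilibrium price 320, so it binds.
At p = 303: qd = 871 - 2·303 = 265 and qs = 6·303 - 1689 = 129.
Quantity traded falls to 129. At q = 129 the demand price is (871 - 129)/2 = 371 and the supply price is (1689 + 129)/6 = 303.
Deadweight loss = ½ · (371 - 303) · (231 - 129) = ½ · 68 · 102 = 3468.

3468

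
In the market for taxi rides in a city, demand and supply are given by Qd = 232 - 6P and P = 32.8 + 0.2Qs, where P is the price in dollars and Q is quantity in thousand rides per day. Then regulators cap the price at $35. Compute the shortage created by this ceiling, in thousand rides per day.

11

Rearranging supply gives Qs = 5P - 164. Equilibrium: 232 - 6P = 5P - 164, so 396 = 11P and P* = 36, Q* = 16.
Since 35 < 36, the ceiling is binding.
At P = 35: Qd = 232 - 6·35 = 22 and Qs = 5·35 - 164 = 11.
Shortage = Qd - Qs = 22 - 11 = 11.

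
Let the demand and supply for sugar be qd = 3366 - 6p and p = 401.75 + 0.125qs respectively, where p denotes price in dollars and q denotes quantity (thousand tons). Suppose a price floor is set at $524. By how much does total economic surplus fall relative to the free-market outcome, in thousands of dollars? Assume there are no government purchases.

15309

Rearranging supply gives qs = 8p - 3214. Setting quantity demanded equal to quantity supplied, 3366 - 6p = 8p - 3214, gives p* = 470 and q* = 546.
Because the floor (524) lies above the market-clearing price, it is binding.
At p = 524: qd = 3366 - 6·524 = 222 and qs = 8·524 - 3214 = 978.
Quantity traded falls to 222. At q = 222 the demand price is (3366 - 222)/6 = 524 and the supply price is (3214 + 222)/8 = 429.5.
Deadweight loss = ½ · (524 - 429.5) · (546 - 222) = ½ · 94.5 · 324 = 15309.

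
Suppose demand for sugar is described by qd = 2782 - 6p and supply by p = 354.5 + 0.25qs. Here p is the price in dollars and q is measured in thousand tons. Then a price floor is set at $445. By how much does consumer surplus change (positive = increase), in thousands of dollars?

-4675

Rearranging supply gives qs = 4p - 1418. Without the control the market clears where 2782 - 6p = 4p - 1418, i.e. p* = 420 and q* = 262.
Since 445 > 420, the floor is binding.
At p = 445: qd = 2782 - 6·445 = 112 and qs = 4·445 - 1418 = 362.
Consumer surplus without the control is ½ · (1391/3 - 420) · 262 = 17161/3.
With the floor, consumers buy 112 units at 445, so CS = ½ · (1391/3 - 445) · 112 = 3136/3.
Change in consumer surplus = 3136/3 - 17161/3 = -4675.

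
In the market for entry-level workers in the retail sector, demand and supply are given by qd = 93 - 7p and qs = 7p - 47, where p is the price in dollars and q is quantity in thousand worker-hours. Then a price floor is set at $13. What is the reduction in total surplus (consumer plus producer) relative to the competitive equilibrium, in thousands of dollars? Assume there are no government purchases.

Equilibrium: 93 - 7p = 7p - 47, so 140 = 14p and p* = 10, q* = 23.
The floor of 13 is above the equilibrium price 10, so it binds.
At p = 13: qd = 93 - 7·13 = 2 and qs = 7·13 - 47 = 44.
Quantity traded falls to 2. At q = 2 the demand price is (93 - 2)/7 = 13 and the supply price is (47 + 2)/7 = 7.
Deadweight loss = ½ · (13 - 7) · (23 - 2) = ½ · 6 · 21 = 63.

63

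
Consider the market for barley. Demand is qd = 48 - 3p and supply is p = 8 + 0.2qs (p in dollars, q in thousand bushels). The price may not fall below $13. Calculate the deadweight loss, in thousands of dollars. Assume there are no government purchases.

Rearranging supply gives qs = 5p - 40. In a free market, 48 - 3p = 5p - 40 gives the equilibrium p* = 11, q* = 15.
The floor of 13 is above the equilibrium price 11, so it binds.
At p = 13: qd = 48 - 3·13 = 9 and qs = 5·13 - 40 = 25.
Quantity traded falls to 9. At q = 9 the demand price is (48 - 9)/3 = 13 and the supply price is (40 + 9)/5 = 9.8.
Deadweight loss = ½ · (13 - 9.8) · (15 - 9) = ½ · 3.2 · 6 = 9.6.

9.6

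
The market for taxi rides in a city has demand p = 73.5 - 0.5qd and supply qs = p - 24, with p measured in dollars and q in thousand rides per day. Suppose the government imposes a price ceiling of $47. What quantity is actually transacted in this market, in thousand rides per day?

23

Rearranging demand gives qd = 147 - 2p. Setting quantity demanded equal to quantity supplied, 147 - 2p = p - 24, gives p* = 57 and q* = 33.
The ceiling of 47 is below the equilibrium price 57, so it binds.
At p = 47: qd = 147 - 2·47 = 53 and qs = 47 - 24 = 23.
The quantity actually transacted is the short side, supply: 23.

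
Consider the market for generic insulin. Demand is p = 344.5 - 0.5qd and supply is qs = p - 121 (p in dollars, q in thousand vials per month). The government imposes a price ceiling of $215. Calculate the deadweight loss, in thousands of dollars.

Rearranging demand gives qd = 689 - 2p. Without the control the market clears where 689 - 2p = p - 121, i.e. p* = 270 and q* = 149.
The ceiling of 215 is below the equilibrium price 270, so it binds.
At p = 215: qd = 689 - 2·215 = 259 and qs = 215 - 121 = 94.
Quantity traded falls to 94. At q = 94 the demand price is (689 - 94)/2 = 297.5 and the supply price is 121 + 94 = 215.
Deadweight loss = ½ · (297.5 - 215) · (149 - 94) = ½ · 82.5 · 55 = 2268.75.

2268.75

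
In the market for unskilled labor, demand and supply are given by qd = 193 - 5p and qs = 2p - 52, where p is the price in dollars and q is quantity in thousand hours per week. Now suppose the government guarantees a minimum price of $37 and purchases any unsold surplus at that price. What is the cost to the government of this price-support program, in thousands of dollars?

518

Without the control the market clears where 193 - 5p = 2p - 52, i.e. p* = 35 and q* = 18.
Because the floor (37) lies above the market-clearing price, it is binding.
At p = 37: qd = 193 - 5·37 = 8 and qs = 2·37 - 52 = 22.
Surplus = qs - qd = 14.
Government expenditure = surplus × support price = 14 × 37 = 518.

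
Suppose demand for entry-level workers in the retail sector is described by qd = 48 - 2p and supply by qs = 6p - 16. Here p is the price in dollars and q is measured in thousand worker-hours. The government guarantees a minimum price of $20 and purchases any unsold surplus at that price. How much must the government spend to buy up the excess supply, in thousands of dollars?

1920

Without the control the market clears where 48 - 2p = 6p - 16, i.e. p* = 8 and q* = 32.
Since 20 > 8, the floor is binding.
At p = 20: qd = 48 - 2·20 = 8 and qs = 6·20 - 16 = 104.
Surplus = qs - qd = 96.
Government expenditure = surplus × support price = 96 × 20 = 1920.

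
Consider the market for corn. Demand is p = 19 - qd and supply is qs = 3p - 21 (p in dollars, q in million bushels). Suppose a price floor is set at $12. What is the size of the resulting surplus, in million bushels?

8

Rearranging demand gives qd = 19 - p. Without the control the market clears where 19 - p = 3p - 21, i.e. p* = 10 and q* = 9.
Since 12 > 10, the floor is binding.
At p = 12: qd = 19 - 12 = 7 and qs = 3·12 - 21 = 15.
Surplus = qs - qd = 15 - 7 = 8.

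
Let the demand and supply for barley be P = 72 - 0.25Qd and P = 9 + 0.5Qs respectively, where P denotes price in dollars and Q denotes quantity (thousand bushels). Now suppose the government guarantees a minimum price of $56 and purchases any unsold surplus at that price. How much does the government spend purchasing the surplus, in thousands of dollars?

1680

Rearranging demand gives Qd = 288 - 4P; rearranging supply gives Qs = 2P - 18. Setting quantity demanded equal to quantity supplied, 288 - 4P = 2P - 18, gives P* = 51 and Q* = 84.
The floor of 56 is above the equilibrium price 51, so it binds.
At P = 56: Qd = 288 - 4·56 = 64 and Qs = 2·56 - 18 = 94.
Surplus = Qs - Qd = 30.
Government expenditure = surplus × support price = 30 × 56 = 1680.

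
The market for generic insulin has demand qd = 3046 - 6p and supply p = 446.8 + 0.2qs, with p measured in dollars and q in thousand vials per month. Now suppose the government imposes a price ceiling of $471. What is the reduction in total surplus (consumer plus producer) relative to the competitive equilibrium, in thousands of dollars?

Rearranging supply gives qs = 5p - 2234. Without the control the market clears where 3046 - 6p = 5p - 2234, i.e. p* = 480 and q* = 166.
Since 471 < 480, the ceiling is binding.
At p = 471: qd = 3046 - 6·471 = 220 and qs = 5·471 - 2234 = 121.
Quantity traded falls to 121. At q = 121 the demand price is (3046 - 121)/6 = 487.5 and the supply price is (2234 + 121)/5 = 471.
Deadweight loss = ½ · (487.5 - 471) · (166 - 121) = ½ · 16.5 · 45 = 371.25.

371.25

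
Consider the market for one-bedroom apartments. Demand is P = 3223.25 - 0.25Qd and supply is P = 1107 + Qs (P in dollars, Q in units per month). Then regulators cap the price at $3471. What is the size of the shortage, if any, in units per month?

Rearranging demand gives Qd = 12893 - 4P; rearranging supply gives Qs = P - 1107. Equilibrium: 12893 - 4P = P - 1107, so 14000 = 5P and P* = 2800, Q* = 1693.
Since 3471 is above P* = 2800, the ceiling does not bind and the free-market outcome prevails.
Since the control does not bind, there is no shortage.

0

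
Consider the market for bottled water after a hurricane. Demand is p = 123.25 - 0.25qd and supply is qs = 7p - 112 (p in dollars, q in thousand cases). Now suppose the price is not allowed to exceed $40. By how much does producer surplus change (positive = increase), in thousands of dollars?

Rearranging demand gives qd = 493 - 4p. Setting quantity demanded equal to quantity supplied, 493 - 4p = 7p - 112, gives p* = 55 and q* = 273.
Because the ceiling (40) lies below the market-clearing price, it is binding.
At p = 40: qd = 493 - 4·40 = 333 and qs = 7·40 - 112 = 168.
Producer surplus without the control is ½ · (55 - 16) · 273 = 5323.5.
With the ceiling, producers sell 168 units at 40, so PS = ½ · (40 - 16) · 168 = 2016.
Change in producer surplus = 2016 - 5323.5 = -3307.5.

-3307.5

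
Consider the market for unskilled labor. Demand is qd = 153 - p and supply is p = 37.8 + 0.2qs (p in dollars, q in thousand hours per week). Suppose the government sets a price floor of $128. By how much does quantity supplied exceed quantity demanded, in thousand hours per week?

426

Rearranging supply gives qs = 5p - 189. In a free market, 153 - p = 5p - 189 gives the equilibrium p* = 57, q* = 96.
The floor of 128 is above the equilibrium price 57, so it binds.
At p = 128: qd = 153 - 128 = 25 and qs = 5·128 - 189 = 451.
Surplus = qs - qd = 451 - 25 = 426.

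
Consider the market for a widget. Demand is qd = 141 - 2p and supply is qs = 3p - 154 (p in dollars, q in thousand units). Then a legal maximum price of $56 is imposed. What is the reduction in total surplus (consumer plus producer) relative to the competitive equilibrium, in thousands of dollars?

33.75

In a free market, 141 - 2p = 3p - 154 gives the equilibrium p* = 59, q* = 23.
The ceiling of 56 is below the equilibrium price 59, so it binds.
At p = 56: qd = 141 - 2·56 = 29 and qs = 3·56 - 154 = 14.
Quantity traded falls to 14. At q = 14 the demand price is (141 - 14)/2 = 63.5 and the supply price is (154 + 14)/3 = 56.
Deadweight loss = ½ · (63.5 - 56) · (23 - 14) = ½ · 7.5 · 9 = 33.75.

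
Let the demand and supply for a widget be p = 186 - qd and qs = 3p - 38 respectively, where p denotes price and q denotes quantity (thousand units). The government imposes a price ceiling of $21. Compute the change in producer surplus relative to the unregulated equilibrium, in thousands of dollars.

-2712.5

Rearranging demand gives qd = 186 - p. Equilibrium: 186 - p = 3p - 38, so 224 = 4p and p* = 56, q* = 130.
The ceiling of 21 is below the equilibrium price 56, so it binds.
At p = 21: qd = 186 - 21 = 165 and qs = 3·21 - 38 = 25.
Producer surplus without the control is ½ · (56 - 38/3) · 130 = 8450/3.
With the ceiling, producers sell 25 units at 21, so PS = ½ · (21 - 38/3) · 25 = 625/6.
Change in producer surplus = 625/6 - 8450/3 = -2712.5.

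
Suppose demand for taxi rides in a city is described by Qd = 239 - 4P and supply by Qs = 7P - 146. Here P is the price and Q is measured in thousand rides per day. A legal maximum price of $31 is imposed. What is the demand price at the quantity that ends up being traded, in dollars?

Without the control the market clears where 239 - 4P = 7P - 146, i.e. P* = 35 and Q* = 99.
Since 31 < 35, the ceiling is binding.
At P = 31: Qd = 239 - 4·31 = 115 and Qs = 7·31 - 146 = 71.
Only 71 units reach the market. On the demand curve, the marginal buyer's willingness to pay at Q = 71 is (239 - 71)/4 = 42.

42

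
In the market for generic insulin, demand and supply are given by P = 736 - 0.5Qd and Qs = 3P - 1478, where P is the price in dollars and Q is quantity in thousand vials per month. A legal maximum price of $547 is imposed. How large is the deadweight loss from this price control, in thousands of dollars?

6933.75

Rearranging demand gives Qd = 1472 - 2P. In a free market, 1472 - 2P = 3P - 1478 gives the equilibrium P* = 590, Q* = 292.
Because the ceiling (547) lies below the market-clearing price, it is binding.
At P = 547: Qd = 1472 - 2·547 = 378 and Qs = 3·547 - 1478 = 163.
Quantity traded falls to 163. At Q = 163 the demand price is (1472 - 163)/2 = 654.5 and the supply price is (1478 + 163)/3 = 547.
Deadweight loss = ½ · (654.5 - 547) · (292 - 163) = ½ · 107.5 · 129 = 6933.75.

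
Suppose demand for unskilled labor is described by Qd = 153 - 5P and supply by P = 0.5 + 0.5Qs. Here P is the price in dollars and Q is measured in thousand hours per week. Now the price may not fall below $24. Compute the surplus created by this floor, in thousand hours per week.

Rearranging supply gives Qs = 2P - 1. Setting quantity demanded equal to quantity supplied, 153 - 5P = 2P - 1, gives P* = 22 and Q* = 43.
The floor of 24 is above the equilibrium price 22, so it binds.
At P = 24: Qd = 153 - 5·24 = 33 and Qs = 2·24 - 1 = 47.
Surplus = Qs - Qd = 47 - 33 = 14.

14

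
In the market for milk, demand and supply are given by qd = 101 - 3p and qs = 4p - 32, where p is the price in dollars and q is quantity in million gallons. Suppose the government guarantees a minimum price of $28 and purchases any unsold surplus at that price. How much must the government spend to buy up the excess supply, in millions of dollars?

Without the control the market clears where 101 - 3p = 4p - 32, i.e. p* = 19 and q* = 44.
The floor of 28 is above the equilibrium price 19, so it binds.
At p = 28: qd = 101 - 3·28 = 17 and qs = 4·28 - 32 = 80.
Surplus = qs - qd = 63.
Government expenditure = surplus × support price = 63 × 28 = 1764.

1764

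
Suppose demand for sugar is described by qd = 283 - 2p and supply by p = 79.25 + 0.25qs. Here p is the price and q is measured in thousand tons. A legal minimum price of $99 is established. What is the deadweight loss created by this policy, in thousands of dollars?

0

Rearranging supply gives qs = 4p - 317. Equilibrium: 283 - 2p = 4p - 317, so 600 = 6p and p* = 100, q* = 83.
The floor of 99 is below the equilibrium price 100, so it is not binding; the market clears at p* = 100, q* = 83.
Since the control does not bind, no trades are prevented and deadweight loss is zero.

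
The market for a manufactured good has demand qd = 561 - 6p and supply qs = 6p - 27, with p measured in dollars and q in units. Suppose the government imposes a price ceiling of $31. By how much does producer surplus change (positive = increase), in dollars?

Setting quantity demanded equal to quantity supplied, 561 - 6p = 6p - 27, gives p* = 49 and q* = 267.
The ceiling of 31 is below the equilibrium price 49, so it binds.
At p = 31: qd = 561 - 6·31 = 375 and qs = 6·31 - 27 = 159.
Producer surplus without the control is ½ · (49 - 4.5) · 267 = 5940.75.
With the ceiling, producers sell 159 units at 31, so PS = ½ · (31 - 4.5) · 159 = 2106.75.
Change in producer surplus = 2106.75 - 5940.75 = -3834.

-3834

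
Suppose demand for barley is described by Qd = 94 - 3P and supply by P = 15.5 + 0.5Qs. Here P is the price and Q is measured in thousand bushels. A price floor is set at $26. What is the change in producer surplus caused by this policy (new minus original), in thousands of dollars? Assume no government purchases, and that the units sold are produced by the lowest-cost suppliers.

Rearranging supply gives Qs = 2P - 31. In a free market, 94 - 3P = 2P - 31 gives the equilibrium P* = 25, Q* = 19.
The floor of 26 is above the equilibrium price 25, so it binds.
At P = 26: Qd = 94 - 3·26 = 16 and Qs = 2·26 - 31 = 21.
Producer surplus without the control is ½ · (25 - 15.5) · 19 = 90.25.
With the floor, 16 units are sold at 26. The supply price at Q = 16 is 23.5, so PS = ½ · [(26 - 15.5) + (26 - 23.5)] · 16 = 104.
Change in producer surplus = 104 - 90.25 = 13.75.

13.75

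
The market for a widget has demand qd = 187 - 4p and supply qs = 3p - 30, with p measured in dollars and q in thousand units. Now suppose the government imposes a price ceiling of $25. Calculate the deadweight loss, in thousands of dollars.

Setting quantity demanded equal to quantity supplied, 187 - 4p = 3p - 30, gives p* = 31 and q* = 63.
Because the ceiling (25) lies below the market-clearing price, it is binding.
At p = 25: qd = 187 - 4·25 = 87 and qs = 3·25 - 30 = 45.
Quantity traded falls to 45. At q = 45 the demand price is (187 - 45)/4 = 35.5 and the supply price is (30 + 45)/3 = 25.
Deadweight loss = ½ · (35.5 - 25) · (63 - 45) = ½ · 10.5 · 18 = 94.5.

94.5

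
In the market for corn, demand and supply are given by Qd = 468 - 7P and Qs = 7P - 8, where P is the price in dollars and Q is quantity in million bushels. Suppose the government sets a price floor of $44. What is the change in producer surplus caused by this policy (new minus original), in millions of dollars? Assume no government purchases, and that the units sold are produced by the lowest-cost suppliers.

Setting quantity demanded equal to quantity supplied, 468 - 7P = 7P - 8, gives P* = 34 and Q* = 230.
The floor of 44 is above the equilibrium price 34, so it binds.
At P = 44: Qd = 468 - 7·44 = 160 and Qs = 7·44 - 8 = 300.
Producer surplus without the control is ½ · (34 - 8/7) · 230 = 26450/7.
With the floor, 160 units are sold at 44. The supply price at Q = 160 is 24, so PS = ½ · [(44 - 8/7) + (44 - 24)] · 160 = 35200/7.
Change in producer surplus = 35200/7 - 26450/7 = 1250.

1250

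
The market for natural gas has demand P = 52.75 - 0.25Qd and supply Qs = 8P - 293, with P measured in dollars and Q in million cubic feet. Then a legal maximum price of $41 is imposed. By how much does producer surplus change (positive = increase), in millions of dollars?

-39

Rearranging demand gives Qd = 211 - 4P. In a free market, 211 - 4P = 8P - 293 gives the equilibrium P* = 42, Q* = 43.
Since 41 < 42, the ceiling is binding.
At P = 41: Qd = 211 - 4·41 = 47 and Qs = 8·41 - 293 = 35.
Producer surplus without the control is ½ · (42 - 36.625) · 43 = 115.5625.
With the ceiling, producers sell 35 units at 41, so PS = ½ · (41 - 36.625) · 35 = 76.5625.
Change in producer surplus = 76.5625 - 115.5625 = -39.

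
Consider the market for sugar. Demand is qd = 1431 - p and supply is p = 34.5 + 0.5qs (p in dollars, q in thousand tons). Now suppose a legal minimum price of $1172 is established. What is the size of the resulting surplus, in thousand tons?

2016

Rearranging supply gives qs = 2p - 69. Without the control the market clears where 1431 - p = 2p - 69, i.e. p* = 500 and q* = 931.
The floor of 1172 is above the equilibrium price 500, so it binds.
At p = 1172: qd = 1431 - 1172 = 259 and qs = 2·1172 - 69 = 2275.
Surplus = qs - qd = 2275 - 259 = 2016.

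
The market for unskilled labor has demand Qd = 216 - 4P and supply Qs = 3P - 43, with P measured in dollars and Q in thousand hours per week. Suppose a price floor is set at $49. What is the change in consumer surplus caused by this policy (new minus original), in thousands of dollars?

-528

Without the control the market clears where 216 - 4P = 3P - 43, i.e. P* = 37 and Q* = 68.
Because the floor (49) lies above the market-clearing price, it is binding.
At P = 49: Qd = 216 - 4·49 = 20 and Qs = 3·49 - 43 = 104.
Consumer surplus without the control is ½ · (54 - 37) · 68 = 578.
With the floor, consumers buy 20 units at 49, so CS = ½ · (54 - 49) · 20 = 50.
Change in consumer surplus = 50 - 578 = -528.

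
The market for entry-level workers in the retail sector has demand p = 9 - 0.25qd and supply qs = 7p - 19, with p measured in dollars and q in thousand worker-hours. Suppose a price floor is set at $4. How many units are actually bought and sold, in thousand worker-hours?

16

Rearranging demand gives qd = 36 - 4p. In a free market, 36 - 4p = 7p - 19 gives the equilibrium p* = 5, q* = 16.
The floor of 4 is below the equilibrium price 5, so it is not binding; the market clears at p* = 5, q* = 16.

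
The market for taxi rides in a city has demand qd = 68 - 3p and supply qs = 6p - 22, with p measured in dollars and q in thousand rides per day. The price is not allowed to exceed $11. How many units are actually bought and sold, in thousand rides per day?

38

Without the control the market clears where 68 - 3p = 6p - 22, i.e. p* = 10 and q* = 38.
Since 11 is above p* = 10, the ceiling does not bind and the free-market outcome prevails.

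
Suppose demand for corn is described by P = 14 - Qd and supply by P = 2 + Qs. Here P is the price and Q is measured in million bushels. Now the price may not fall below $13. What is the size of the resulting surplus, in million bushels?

Rearranging demand gives Qd = 14 - P; rearranging supply gives Qs = P - 2. In a free market, 14 - P = P - 2 gives the equilibrium P* = 8, Q* = 6.
The floor of 13 is above the equilibrium price 8, so it binds.
At P = 13: Qd = 14 - 13 = 1 and Qs = 13 - 2 = 11.
Surplus = Qs - Qd = 11 - 1 = 10.

10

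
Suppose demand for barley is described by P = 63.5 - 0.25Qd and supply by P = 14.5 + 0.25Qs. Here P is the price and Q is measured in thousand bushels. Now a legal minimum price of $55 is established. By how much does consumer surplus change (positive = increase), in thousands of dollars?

-1056

Rearranging demand gives Qd = 254 - 4P; rearranging supply gives Qs = 4P - 58. Without the control the market clears where 254 - 4P = 4P - 58, i.e. P* = 39 and Q* = 98.
Because the floor (55) lies above the market-clearing price, it is binding.
At P = 55: Qd = 254 - 4·55 = 34 and Qs = 4·55 - 58 = 162.
Consumer surplus without the control is ½ · (63.5 - 39) · 98 = 1200.5.
With the floor, consumers buy 34 units at 55, so CS = ½ · (63.5 - 55) · 34 = 144.5.
Change in consumer surplus = 144.5 - 1200.5 = -1056.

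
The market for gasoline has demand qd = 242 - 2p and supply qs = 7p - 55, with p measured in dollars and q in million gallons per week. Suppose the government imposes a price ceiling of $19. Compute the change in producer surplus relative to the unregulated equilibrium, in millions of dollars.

In a free market, 242 - 2p = 7p - 55 gives the equilibrium p* = 33, q* = 176.
Since 19 < 33, the ceiling is binding.
At p = 19: qd = 242 - 2·19 = 204 and qs = 7·19 - 55 = 78.
Producer surplus without the control is ½ · (33 - 55/7) · 176 = 15488/7.
With the ceiling, producers sell 78 units at 19, so PS = ½ · (19 - 55/7) · 78 = 3042/7.
Change in producer surplus = 3042/7 - 15488/7 = -1778.

-1778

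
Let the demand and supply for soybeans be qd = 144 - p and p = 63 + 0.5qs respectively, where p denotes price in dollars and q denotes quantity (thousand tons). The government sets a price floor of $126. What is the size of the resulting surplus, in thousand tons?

108

Rearranging supply gives qs = 2p - 126. Setting quantity demanded equal to quantity supplied, 144 - p = 2p - 126, gives p* = 90 and q* = 54.
Because the floor (126) lies above the market-clearing price, it is binding.
At p = 126: qd = 144 - 126 = 18 and qs = 2·126 - 126 = 126.
Surplus = qs - qd = 126 - 18 = 108.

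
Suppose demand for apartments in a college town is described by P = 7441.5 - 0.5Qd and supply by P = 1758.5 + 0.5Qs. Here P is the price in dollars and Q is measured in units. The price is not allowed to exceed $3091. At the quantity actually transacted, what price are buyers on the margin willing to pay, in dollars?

Rearranging demand gives Qd = 14883 - 2P; rearranging supply gives Qs = 2P - 3517. Setting quantity demanded equal to quantity supplied, 14883 - 2P = 2P - 3517, gives P* = 4600 and Q* = 5683.
Because the ceiling (3091) lies below the market-clearing price, it is binding.
At P = 3091: Qd = 14883 - 2·3091 = 8701 and Qs = 2·3091 - 3517 = 2665.
Only 2665 units reach the market. On the demand curve, the marginal buyer's willingness to pay at Q = 2665 is (14883 - 2665)/2 = 6109.

6109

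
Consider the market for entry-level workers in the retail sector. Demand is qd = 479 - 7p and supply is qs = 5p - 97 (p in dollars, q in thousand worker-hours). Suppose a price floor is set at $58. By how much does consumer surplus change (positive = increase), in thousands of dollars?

In a free market, 479 - 7p = 5p - 97 gives the equilibrium p* = 48, q* = 143.
The floor of 58 is above the equilibrium price 48, so it binds.
At p = 58: qd = 479 - 7·58 = 73 and qs = 5·58 - 97 = 193.
Consumer surplus without the control is ½ · (479/7 - 48) · 143 = 20449/14.
With the floor, consumers buy 73 units at 58, so CS = ½ · (479/7 - 58) · 73 = 5329/14.
Change in consumer surplus = 5329/14 - 20449/14 = -1080.

-1080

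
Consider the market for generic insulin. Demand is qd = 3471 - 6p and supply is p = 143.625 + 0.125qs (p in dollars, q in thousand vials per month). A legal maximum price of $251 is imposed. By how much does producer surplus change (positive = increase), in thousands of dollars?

-92825

Rearranging supply gives qs = 8p - 1149. In a free market, 3471 - 6p = 8p - 1149 gives the equilibrium p* = 330, q* = 1491.
Since 251 < 330, the ceiling is binding.
At p = 251: qd = 3471 - 6·251 = 1965 and qs = 8·251 - 1149 = 859.
Producer surplus without the control is ½ · (330 - 143.625) · 1491 = 138942.5625.
With the ceiling, producers sell 859 units at 251, so PS = ½ · (251 - 143.625) · 859 = 46117.5625.
Change in producer surplus = 46117.5625 - 138942.5625 = -92825.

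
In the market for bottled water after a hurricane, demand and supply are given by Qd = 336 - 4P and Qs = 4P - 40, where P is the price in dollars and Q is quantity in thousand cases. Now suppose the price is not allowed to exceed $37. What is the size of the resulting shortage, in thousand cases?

Setting quantity demanded equal to quantity supplied, 336 - 4P = 4P - 40, gives P* = 47 and Q* = 148.
Since 37 < 47, the ceiling is binding.
At P = 37: Qd = 336 - 4·37 = 188 and Qs = 4·37 - 40 = 108.
Shortage = Qd - Qs = 188 - 108 = 80.

80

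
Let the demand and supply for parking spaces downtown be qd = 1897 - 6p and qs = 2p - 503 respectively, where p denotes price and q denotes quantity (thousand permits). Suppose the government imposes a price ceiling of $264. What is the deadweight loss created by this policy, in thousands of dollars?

Without the control the market clears where 1897 - 6p = 2p - 503, i.e. p* = 300 and q* = 97.
Because the ceiling (264) lies below the market-clearing price, it is binding.
At p = 264: qd = 1897 - 6·264 = 313 and qs = 2·264 - 503 = 25.
Quantity traded falls to 25. At q = 25 the demand price is (1897 - 25)/6 = 312 and the supply price is (503 + 25)/2 = 264.
Deadweight loss = ½ · (312 - 264) · (97 - 25) = ½ · 48 · 72 = 1728.

1728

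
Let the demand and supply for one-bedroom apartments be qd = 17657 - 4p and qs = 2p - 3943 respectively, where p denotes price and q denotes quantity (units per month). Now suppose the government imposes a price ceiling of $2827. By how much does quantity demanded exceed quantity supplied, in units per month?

4638

Equilibrium: 17657 - 4p = 2p - 3943, so 21600 = 6p and p* = 3600, q* = 3257.
Because the ceiling (2827) lies below the market-clearing price, it is binding.
At p = 2827: qd = 17657 - 4·2827 = 6349 and qs = 2·2827 - 3943 = 1711.
Shortage = qd - qs = 6349 - 1711 = 4638.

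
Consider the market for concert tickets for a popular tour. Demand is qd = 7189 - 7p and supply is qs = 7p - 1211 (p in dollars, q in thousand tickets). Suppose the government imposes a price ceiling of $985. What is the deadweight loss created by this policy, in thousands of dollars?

0

Equilibrium: 7189 - 7p = 7p - 1211, so 8400 = 14p and p* = 600, q* = 2989.
Since 985 is above p* = 600, the ceiling does not bind and the free-market outcome prevails.
Since the control does not bind, no trades are prevented and deadweight loss is zero.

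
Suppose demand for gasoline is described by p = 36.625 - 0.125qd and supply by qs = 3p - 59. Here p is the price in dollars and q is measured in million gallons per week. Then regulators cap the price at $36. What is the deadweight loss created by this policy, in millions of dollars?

Rearranging demand gives qd = 293 - 8p. In a free market, 293 - 8p = 3p - 59 gives the equilibrium p* = 32, q* = 37.
Since 36 is above p* = 32, the ceiling does not bind and the free-market outcome prevails.
Since the control does not bind, no trades are prevented and deadweight loss is zero.

0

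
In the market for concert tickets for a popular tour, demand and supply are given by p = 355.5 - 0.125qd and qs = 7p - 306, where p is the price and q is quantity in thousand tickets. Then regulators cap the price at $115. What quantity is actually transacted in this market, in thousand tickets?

Rearranging demand gives qd = 2844 - 8p. Without the control the market clears where 2844 - 8p = 7p - 306, i.e. p* = 210 and q* = 1164.
Because the ceiling (115) lies below the market-clearing price, it is binding.
At p = 115: qd = 2844 - 8·115 = 1924 and qs = 7·115 - 306 = 499.
The quantity actually transacted is the short side, supply: 499.

499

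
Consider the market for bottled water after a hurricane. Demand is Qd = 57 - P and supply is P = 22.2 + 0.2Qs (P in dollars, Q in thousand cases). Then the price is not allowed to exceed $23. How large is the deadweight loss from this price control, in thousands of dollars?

375

Rearranging supply gives Qs = 5P - 111. In a free market, 57 - P = 5P - 111 gives the equilibrium P* = 28, Q* = 29.
Because the ceiling (23) lies below the market-clearing price, it is binding.
At P = 23: Qd = 57 - 23 = 34 and Qs = 5·23 - 111 = 4.
Quantity traded falls to 4. At Q = 4 the demand price is 57 - 4 = 53 and the supply price is (111 + 4)/5 = 23.
Deadweight loss = ½ · (53 - 23) · (29 - 4) = ½ · 30 · 25 = 375.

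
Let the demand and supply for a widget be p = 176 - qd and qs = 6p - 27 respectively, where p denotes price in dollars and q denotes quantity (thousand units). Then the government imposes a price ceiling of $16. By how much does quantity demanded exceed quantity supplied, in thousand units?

91

Rearranging demand gives qd = 176 - p. Setting quantity demanded equal to quantity supplied, 176 - p = 6p - 27, gives p* = 29 and q* = 147.
The ceiling of 16 is below the equilibrium price 29, so it binds.
At p = 16: qd = 176 - 16 = 160 and qs = 6·16 - 27 = 69.
Shortage = qd - qs = 160 - 69 = 91.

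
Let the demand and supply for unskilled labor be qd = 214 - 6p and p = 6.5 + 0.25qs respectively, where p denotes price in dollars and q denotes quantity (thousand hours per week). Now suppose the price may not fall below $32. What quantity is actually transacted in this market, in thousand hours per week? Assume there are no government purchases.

Rearranging supply gives qs = 4p - 26. Setting quantity demanded equal to quantity supplied, 214 - 6p = 4p - 26, gives p* = 24 and q* = 70.
The floor of 32 is above the equilibrium price 24, so it binds.
At p = 32: qd = 214 - 6·32 = 22 and qs = 4·32 - 26 = 102.
The quantity actually transacted is the short side, demand: 22.

22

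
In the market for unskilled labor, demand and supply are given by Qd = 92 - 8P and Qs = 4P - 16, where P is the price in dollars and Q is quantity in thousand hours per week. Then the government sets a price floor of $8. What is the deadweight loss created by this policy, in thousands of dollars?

0

Setting quantity demanded equal to quantity supplied, 92 - 8P = 4P - 16, gives P* = 9 and Q* = 20.
The floor of 8 is below the equilibrium price 9, so it is not binding; the market clears at P* = 9, Q* = 20.
Since the control does not bind, no trades are prevented and deadweight loss is zero.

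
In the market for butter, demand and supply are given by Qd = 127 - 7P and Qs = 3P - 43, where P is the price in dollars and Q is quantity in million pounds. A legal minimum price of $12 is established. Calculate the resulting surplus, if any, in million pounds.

Equilibrium: 127 - 7P = 3P - 43, so 170 = 10P and P* = 17, Q* = 8.
Since 12 is below P* = 17, the floor does not bind and the free-market outcome prevails.
Since the control does not bind, there is no surplus.

0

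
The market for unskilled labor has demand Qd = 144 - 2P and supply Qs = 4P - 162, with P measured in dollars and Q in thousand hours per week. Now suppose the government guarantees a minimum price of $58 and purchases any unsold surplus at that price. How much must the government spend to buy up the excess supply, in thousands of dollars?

2436

Equilibrium: 144 - 2P = 4P - 162, so 306 = 6P and P* = 51, Q* = 42.
The floor of 58 is above the equilibrium price 51, so it binds.
At P = 58: Qd = 144 - 2·58 = 28 and Qs = 4·58 - 162 = 70.
Surplus = Qs - Qd = 42.
Government expenditure = surplus × support price = 42 × 58 = 2436.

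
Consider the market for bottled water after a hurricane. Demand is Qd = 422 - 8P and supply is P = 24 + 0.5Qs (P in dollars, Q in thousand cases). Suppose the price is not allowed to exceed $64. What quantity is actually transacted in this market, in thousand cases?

Rearranging supply gives Qs = 2P - 48. Setting quantity demanded equal to quantity supplied, 422 - 8P = 2P - 48, gives P* = 47 and Q* = 46.
The ceiling of 64 is above the equilibrium price 47, so it is not binding; the market clears at P* = 47, Q* = 46.

46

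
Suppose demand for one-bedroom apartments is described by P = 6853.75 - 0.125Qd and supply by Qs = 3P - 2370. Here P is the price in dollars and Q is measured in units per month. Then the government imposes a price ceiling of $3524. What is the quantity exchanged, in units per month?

Rearranging demand gives Qd = 54830 - 8P. Setting quantity demanded equal to quantity supplied, 54830 - 8P = 3P - 2370, gives P* = 5200 and Q* = 13230.
Since 3524 < 5200, the ceiling is binding.
At P = 3524: Qd = 54830 - 8·3524 = 26638 and Qs = 3·3524 - 2370 = 8202.
The quantity actually transacted is the short side, supply: 8202.

8202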